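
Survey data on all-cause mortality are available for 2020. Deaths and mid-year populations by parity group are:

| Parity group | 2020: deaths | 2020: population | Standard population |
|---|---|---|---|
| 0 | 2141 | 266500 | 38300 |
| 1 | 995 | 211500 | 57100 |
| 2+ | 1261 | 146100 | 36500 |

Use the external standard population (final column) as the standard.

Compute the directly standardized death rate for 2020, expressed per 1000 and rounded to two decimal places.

Parity-specific rates per 1000 for 2020: 8.034, 4.704, 8.631.
Standard total = 131900; weights = 0.2904, 0.4329, 0.2767.
Standardized rate: 0.2904×8.034 + 0.4329×4.704 + 0.2767×8.631 = 6.7578 per 1000.

6.76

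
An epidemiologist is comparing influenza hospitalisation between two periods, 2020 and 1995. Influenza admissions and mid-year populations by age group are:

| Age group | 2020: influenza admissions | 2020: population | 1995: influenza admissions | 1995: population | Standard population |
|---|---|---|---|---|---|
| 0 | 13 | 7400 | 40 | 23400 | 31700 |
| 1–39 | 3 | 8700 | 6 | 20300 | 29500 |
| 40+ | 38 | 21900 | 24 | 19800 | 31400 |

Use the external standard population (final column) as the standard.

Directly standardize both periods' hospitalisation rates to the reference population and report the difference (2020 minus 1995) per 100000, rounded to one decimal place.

Age-specific rates per 100000 for 2020: 175.68, 34.48, 173.52.
For 1995: 170.94, 29.56, 121.21.
Standard total = 92600; weights = 0.3423, 0.3186, 0.3391.
2020: 0.3423×175.68 + 0.3186×34.48 + 0.3391×173.52 = 129.9629 per 100000.
1995: 0.3423×170.94 + 0.3186×29.56 + 0.3391×121.21 = 109.0366 per 100000.
Difference = 129.9629 − 109.0366 = 20.9263.

20.9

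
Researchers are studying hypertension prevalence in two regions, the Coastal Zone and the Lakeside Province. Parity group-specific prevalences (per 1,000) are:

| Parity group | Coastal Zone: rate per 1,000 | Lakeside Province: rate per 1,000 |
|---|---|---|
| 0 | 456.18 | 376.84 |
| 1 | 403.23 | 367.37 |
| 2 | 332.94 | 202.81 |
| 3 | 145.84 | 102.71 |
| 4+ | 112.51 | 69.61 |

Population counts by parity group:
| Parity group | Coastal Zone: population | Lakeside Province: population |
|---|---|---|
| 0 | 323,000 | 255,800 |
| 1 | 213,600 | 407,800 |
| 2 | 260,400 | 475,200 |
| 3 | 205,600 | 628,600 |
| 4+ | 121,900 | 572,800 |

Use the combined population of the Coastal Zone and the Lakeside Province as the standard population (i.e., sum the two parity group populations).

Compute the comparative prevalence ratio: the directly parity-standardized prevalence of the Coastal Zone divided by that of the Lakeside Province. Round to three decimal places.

1.315

Combined standard total = 3,464,700; weights = 0.1671, 0.1794, 0.2123, 0.2408, 0.2005.
The Coastal Zone: 0.1671×456.18 + 0.1794×403.23 + 0.2123×332.94 + 0.2408×145.84 + 0.2005×112.51 = 276.8884 per 1,000.
The Lakeside Province: 0.1671×376.84 + 0.1794×367.37 + 0.2123×202.81 + 0.2408×102.71 + 0.2005×69.61 = 210.5881 per 1,000.
Ratio = 276.8884 ÷ 210.5881 = 1.31483.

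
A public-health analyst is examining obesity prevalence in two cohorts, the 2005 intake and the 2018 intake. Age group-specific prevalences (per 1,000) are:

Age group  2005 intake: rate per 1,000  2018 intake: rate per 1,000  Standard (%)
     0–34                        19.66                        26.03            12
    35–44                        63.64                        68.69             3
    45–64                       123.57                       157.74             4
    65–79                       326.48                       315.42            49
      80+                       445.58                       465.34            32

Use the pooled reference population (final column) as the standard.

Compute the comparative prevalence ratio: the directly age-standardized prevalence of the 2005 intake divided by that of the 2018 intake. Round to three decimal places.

Standard weights: 0.12, 0.03, 0.04, 0.49, 0.32.
The 2005 intake: 0.1200×19.66 + 0.0300×63.64 + 0.0400×123.57 + 0.4900×326.48 + 0.3200×445.58 = 311.7720 per 1,000.
The 2018 intake: 0.1200×26.03 + 0.0300×68.69 + 0.0400×157.74 + 0.4900×315.42 + 0.3200×465.34 = 314.9585 per 1,000.
Ratio = 311.7720 ÷ 314.9585 = 0.98988.

0.990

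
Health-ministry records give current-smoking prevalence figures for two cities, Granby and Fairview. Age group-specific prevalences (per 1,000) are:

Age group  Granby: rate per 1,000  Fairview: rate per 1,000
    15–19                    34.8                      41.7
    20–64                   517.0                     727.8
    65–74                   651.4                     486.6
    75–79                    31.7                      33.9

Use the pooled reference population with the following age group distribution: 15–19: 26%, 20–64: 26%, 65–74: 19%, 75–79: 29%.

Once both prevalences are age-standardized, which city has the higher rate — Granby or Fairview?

Standard weights: 0.26, 0.26, 0.19, 0.29.
Granby: 0.2600×34.8 + 0.2600×517.0 + 0.1900×651.4 + 0.2900×31.7 = 276.4270 per 1,000.
Fairview: 0.2600×41.7 + 0.2600×727.8 + 0.1900×486.6 + 0.2900×33.9 = 302.3550 per 1,000.

Fairview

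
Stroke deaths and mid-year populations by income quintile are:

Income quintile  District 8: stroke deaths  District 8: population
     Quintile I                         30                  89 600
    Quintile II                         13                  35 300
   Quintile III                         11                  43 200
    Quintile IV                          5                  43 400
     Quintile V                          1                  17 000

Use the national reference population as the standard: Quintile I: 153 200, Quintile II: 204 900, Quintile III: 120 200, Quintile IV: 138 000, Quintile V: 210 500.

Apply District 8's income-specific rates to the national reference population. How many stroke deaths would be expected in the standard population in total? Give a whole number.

Income-specific rates per 100 000 for District 8: 33.48, 36.83, 25.46, 11.52, 5.88.
Expected stroke deaths = Σ (standard pop × income-specific rate ÷ 100 000)
= 153 200×33.48/100 000 + 204 900×36.83/100 000 + 120 200×25.46/100 000 + 138 000×11.52/100 000 + 210 500×5.88/100 000
= 51.29 + 75.46 + 30.61 + 15.90 + 12.38 = 185.64.

186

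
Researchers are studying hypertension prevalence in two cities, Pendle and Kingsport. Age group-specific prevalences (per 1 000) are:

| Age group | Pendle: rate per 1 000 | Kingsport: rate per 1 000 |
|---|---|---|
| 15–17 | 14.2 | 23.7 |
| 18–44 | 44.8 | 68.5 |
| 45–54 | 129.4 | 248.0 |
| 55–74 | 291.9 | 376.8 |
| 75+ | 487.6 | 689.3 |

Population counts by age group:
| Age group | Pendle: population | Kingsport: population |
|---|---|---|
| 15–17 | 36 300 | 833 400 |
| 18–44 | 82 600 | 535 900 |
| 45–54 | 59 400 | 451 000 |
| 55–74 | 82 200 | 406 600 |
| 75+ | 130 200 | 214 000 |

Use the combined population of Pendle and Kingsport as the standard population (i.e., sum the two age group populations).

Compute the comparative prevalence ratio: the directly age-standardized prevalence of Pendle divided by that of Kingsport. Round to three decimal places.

Combined standard total = 2 831 600; weights = 0.3071, 0.2184, 0.1803, 0.1726, 0.1216.
Pendle: 0.3071×14.2 + 0.2184×44.8 + 0.1803×129.4 + 0.1726×291.9 + 0.1216×487.6 = 147.1313 per 1 000.
Kingsport: 0.3071×23.7 + 0.2184×68.5 + 0.1803×248.0 + 0.1726×376.8 + 0.1216×689.3 = 215.7774 per 1 000.
Ratio = 147.1313 ÷ 215.7774 = 0.68187.

0.682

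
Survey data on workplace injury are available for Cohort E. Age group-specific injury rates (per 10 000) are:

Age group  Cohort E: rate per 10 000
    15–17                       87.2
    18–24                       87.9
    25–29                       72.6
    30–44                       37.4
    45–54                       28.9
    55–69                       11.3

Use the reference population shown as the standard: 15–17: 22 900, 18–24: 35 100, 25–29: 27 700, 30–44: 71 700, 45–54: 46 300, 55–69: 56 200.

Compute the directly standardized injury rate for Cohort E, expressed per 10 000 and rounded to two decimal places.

Standard total = 259 900; weights = 0.0881, 0.1351, 0.1066, 0.2759, 0.1781, 0.2162.
Standardized rate: 0.0881×87.2 + 0.1351×87.9 + 0.1066×72.6 + 0.2759×37.4 + 0.1781×28.9 + 0.2162×11.3 = 45.2016 per 10 000.

45.20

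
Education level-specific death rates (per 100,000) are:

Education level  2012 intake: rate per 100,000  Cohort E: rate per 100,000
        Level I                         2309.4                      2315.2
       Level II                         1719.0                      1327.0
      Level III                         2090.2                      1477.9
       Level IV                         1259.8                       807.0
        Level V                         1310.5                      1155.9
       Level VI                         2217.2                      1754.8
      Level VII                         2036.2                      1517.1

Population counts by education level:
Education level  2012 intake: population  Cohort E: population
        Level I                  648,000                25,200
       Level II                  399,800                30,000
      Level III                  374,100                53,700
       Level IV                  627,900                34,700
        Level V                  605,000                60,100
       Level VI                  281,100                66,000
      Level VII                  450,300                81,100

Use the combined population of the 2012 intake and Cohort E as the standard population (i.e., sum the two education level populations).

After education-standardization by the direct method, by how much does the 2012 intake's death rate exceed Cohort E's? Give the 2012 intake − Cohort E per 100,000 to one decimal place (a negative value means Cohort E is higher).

338.7

Combined standard total = 3,737,000; weights = 0.1801, 0.1150, 0.1145, 0.1773, 0.1780, 0.0929, 0.1422.
The 2012 intake: 0.1801×2309.4 + 0.1150×1719.0 + 0.1145×2090.2 + 0.1773×1259.8 + 0.1780×1310.5 + 0.0929×2217.2 + 0.1422×2036.2 = 1805.1072 per 100,000.
Cohort E: 0.1801×2315.2 + 0.1150×1327.0 + 0.1145×1477.9 + 0.1773×807.0 + 0.1780×1155.9 + 0.0929×1754.8 + 0.1422×1517.1 = 1466.4084 per 100,000.
Difference = 1805.1072 − 1466.4084 = 338.6988.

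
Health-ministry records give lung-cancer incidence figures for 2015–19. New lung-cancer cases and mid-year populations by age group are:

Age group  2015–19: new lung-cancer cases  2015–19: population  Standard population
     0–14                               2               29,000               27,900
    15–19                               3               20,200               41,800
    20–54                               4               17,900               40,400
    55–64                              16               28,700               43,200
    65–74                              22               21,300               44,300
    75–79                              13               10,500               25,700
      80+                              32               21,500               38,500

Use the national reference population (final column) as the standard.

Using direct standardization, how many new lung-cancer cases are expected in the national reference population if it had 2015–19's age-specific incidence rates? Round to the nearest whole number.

176

Age-specific rates per 100,000 for 2015–19: 6.90, 14.85, 22.35, 55.75, 103.29, 123.81, 148.84.
Expected new lung-cancer cases = Σ (standard pop × age-specific rate ÷ 100,000)
= 27,900×6.90/100,000 + 41,800×14.85/100,000 + 40,400×22.35/100,000 + 43,200×55.75/100,000 + 44,300×103.29/100,000 + 25,700×123.81/100,000 + 38,500×148.84/100,000
= 1.92 + 6.21 + 9.03 + 24.08 + 45.76 + 31.82 + 57.30 = 176.12.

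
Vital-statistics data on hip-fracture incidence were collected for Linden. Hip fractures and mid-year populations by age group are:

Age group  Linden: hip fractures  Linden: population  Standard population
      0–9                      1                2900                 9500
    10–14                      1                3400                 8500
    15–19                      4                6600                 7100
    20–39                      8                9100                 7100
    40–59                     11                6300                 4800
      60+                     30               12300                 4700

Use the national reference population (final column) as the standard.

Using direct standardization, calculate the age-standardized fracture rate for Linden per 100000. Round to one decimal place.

86.7

Age-specific rates per 100000 for Linden: 34.48, 29.41, 60.61, 87.91, 174.60, 243.90.
Standard total = 41700; weights = 0.2278, 0.2038, 0.1703, 0.1703, 0.1151, 0.1127.
Standardized rate: 0.2278×34.48 + 0.2038×29.41 + 0.1703×60.61 + 0.1703×87.91 + 0.1151×174.60 + 0.1127×243.90 = 86.7267 per 100000.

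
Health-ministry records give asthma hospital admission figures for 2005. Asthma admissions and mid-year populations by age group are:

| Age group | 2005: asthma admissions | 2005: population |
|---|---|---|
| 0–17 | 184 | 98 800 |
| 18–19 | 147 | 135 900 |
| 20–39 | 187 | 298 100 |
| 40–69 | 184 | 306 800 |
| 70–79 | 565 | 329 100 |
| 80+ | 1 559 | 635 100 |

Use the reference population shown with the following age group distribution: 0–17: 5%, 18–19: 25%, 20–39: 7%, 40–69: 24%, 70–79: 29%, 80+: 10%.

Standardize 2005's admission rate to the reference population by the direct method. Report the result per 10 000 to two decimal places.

12.95

Age-specific rates per 10 000 for 2005: 18.62, 10.82, 6.27, 6.00, 17.17, 24.55.
Standard weights: 0.05, 0.25, 0.07, 0.24, 0.29, 0.10.
Standardized rate: 0.0500×18.62 + 0.2500×10.82 + 0.0700×6.27 + 0.2400×6.00 + 0.2900×17.17 + 0.1000×24.55 = 12.9473 per 10 000.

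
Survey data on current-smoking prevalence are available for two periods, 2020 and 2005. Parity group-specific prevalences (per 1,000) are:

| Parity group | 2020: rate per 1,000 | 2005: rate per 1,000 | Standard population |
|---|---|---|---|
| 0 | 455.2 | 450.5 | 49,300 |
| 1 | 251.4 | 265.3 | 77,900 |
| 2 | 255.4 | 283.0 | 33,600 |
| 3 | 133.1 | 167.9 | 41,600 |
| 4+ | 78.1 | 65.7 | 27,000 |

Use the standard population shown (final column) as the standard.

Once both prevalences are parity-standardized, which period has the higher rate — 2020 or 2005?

Standard total = 229,400; weights = 0.2149, 0.3396, 0.1465, 0.1813, 0.1177.
2020: 0.2149×455.2 + 0.3396×251.4 + 0.1465×255.4 + 0.1813×133.1 + 0.1177×78.1 = 253.9343 per 1,000.
2005: 0.2149×450.5 + 0.3396×265.3 + 0.1465×283.0 + 0.1813×167.9 + 0.1177×65.7 = 266.5382 per 1,000.

2005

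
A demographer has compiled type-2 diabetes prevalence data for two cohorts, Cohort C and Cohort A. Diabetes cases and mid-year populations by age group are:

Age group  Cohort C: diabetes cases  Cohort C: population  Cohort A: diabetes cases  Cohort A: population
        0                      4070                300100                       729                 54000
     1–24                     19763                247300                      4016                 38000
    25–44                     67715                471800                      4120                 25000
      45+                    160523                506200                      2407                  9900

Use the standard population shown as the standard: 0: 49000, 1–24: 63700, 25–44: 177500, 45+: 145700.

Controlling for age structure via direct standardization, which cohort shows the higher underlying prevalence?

Age-specific rates per 1000 for Cohort C: 13.562, 79.915, 143.525, 317.114.
For Cohort A: 13.500, 105.684, 164.800, 243.131.
Standard total = 435900; weights = 0.1124, 0.1461, 0.4072, 0.3343.
Cohort C: 0.1124×13.562 + 0.1461×79.915 + 0.4072×143.525 + 0.3343×317.114 = 177.6423 per 1000.
Cohort A: 0.1124×13.500 + 0.1461×105.684 + 0.4072×164.800 + 0.3343×243.131 = 165.3357 per 1000.

Cohort C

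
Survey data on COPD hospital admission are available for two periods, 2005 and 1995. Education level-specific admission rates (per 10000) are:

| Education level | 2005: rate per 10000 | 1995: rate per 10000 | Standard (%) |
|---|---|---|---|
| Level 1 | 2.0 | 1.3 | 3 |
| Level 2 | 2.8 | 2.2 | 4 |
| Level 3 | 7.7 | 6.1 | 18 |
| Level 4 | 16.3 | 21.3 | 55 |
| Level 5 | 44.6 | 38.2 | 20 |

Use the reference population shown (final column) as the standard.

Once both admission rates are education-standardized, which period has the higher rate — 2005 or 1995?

Standard weights: 0.03, 0.04, 0.18, 0.55, 0.20.
2005: 0.0300×2.0 + 0.0400×2.8 + 0.1800×7.7 + 0.5500×16.3 + 0.2000×44.6 = 19.4430 per 10000.
1995: 0.0300×1.3 + 0.0400×2.2 + 0.1800×6.1 + 0.5500×21.3 + 0.2000×38.2 = 20.5800 per 10000.

1995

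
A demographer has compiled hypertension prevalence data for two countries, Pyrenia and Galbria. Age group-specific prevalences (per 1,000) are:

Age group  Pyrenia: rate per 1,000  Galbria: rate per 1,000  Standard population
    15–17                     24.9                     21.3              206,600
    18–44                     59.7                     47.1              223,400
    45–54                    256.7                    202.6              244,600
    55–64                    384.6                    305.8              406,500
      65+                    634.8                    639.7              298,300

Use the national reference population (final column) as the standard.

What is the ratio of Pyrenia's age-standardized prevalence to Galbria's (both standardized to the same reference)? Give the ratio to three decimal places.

Standard total = 1,379,400; weights = 0.1498, 0.1620, 0.1773, 0.2947, 0.2163.
Pyrenia: 0.1498×24.9 + 0.1620×59.7 + 0.1773×256.7 + 0.2947×384.6 + 0.2163×634.8 = 309.5338 per 1,000.
Galbria: 0.1498×21.3 + 0.1620×47.1 + 0.1773×202.6 + 0.2947×305.8 + 0.2163×639.7 = 275.1986 per 1,000.
Ratio = 309.5338 ÷ 275.1986 = 1.12477.

1.125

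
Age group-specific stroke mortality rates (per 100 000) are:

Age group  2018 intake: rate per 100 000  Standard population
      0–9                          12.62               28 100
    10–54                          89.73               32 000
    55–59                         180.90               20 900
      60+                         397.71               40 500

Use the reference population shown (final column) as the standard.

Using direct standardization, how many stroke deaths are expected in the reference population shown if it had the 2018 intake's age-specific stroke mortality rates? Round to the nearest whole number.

231

Expected stroke deaths = Σ (standard pop × age-specific rate ÷ 100 000)
= 28 100×12.62/100 000 + 32 000×89.73/100 000 + 20 900×180.90/100 000 + 40 500×397.71/100 000
= 3.55 + 28.71 + 37.81 + 161.07 = 231.14.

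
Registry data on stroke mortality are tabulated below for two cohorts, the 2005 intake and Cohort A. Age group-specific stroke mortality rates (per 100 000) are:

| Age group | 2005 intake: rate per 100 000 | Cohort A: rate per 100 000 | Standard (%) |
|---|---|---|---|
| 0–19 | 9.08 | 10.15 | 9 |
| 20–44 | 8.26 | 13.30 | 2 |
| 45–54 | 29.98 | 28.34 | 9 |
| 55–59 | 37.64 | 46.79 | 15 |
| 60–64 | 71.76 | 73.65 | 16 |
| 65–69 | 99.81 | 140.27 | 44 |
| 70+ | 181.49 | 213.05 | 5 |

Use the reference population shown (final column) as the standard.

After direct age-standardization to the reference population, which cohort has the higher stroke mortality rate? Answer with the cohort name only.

Standard weights: 0.09, 0.02, 0.09, 0.15, 0.16, 0.44, 0.05.
The 2005 intake: 0.0900×9.08 + 0.0200×8.26 + 0.0900×29.98 + 0.1500×37.64 + 0.1600×71.76 + 0.4400×99.81 + 0.0500×181.49 = 73.7991 per 100 000.
Cohort A: 0.0900×10.15 + 0.0200×13.30 + 0.0900×28.34 + 0.1500×46.79 + 0.1600×73.65 + 0.4400×140.27 + 0.0500×213.05 = 94.9039 per 100 000.

Cohort A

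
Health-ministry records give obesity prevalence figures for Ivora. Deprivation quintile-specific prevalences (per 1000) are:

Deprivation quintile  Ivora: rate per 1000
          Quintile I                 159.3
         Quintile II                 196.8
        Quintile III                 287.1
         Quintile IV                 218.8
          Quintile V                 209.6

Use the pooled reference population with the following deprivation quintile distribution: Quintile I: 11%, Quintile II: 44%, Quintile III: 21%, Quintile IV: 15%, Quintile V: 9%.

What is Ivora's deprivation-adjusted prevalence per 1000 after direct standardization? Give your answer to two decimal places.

216.09

Standard weights: 0.11, 0.44, 0.21, 0.15, 0.09.
Standardized rate: 0.1100×159.3 + 0.4400×196.8 + 0.2100×287.1 + 0.1500×218.8 + 0.0900×209.6 = 216.0900 per 1000.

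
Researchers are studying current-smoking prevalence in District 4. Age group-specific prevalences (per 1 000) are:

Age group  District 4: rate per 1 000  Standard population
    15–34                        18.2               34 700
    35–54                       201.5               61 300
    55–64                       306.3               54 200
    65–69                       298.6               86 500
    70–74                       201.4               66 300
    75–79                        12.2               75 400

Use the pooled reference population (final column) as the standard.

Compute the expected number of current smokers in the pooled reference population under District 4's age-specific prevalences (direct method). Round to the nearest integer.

Expected current smokers = Σ (standard pop × age-specific rate ÷ 1 000)
= 34 700×18.2/1 000 + 61 300×201.5/1 000 + 54 200×306.3/1 000 + 86 500×298.6/1 000 + 66 300×201.4/1 000 + 75 400×12.2/1 000
= 631.54 + 12351.95 + 16601.46 + 25828.90 + 13352.82 + 919.88 = 69686.55.

69687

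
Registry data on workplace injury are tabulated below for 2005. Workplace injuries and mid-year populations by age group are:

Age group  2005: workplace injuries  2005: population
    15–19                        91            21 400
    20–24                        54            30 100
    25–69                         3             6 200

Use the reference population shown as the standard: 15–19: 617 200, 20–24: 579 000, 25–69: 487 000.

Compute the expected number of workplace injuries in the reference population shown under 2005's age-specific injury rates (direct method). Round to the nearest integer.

Age-specific rates per 10 000 for 2005: 42.52, 17.94, 4.84.
Expected workplace injuries = Σ (standard pop × age-specific rate ÷ 10 000)
= 617 200×42.52/10 000 + 579 000×17.94/10 000 + 487 000×4.84/10 000
= 2624.54 + 1038.74 + 235.65 = 3898.92.

3899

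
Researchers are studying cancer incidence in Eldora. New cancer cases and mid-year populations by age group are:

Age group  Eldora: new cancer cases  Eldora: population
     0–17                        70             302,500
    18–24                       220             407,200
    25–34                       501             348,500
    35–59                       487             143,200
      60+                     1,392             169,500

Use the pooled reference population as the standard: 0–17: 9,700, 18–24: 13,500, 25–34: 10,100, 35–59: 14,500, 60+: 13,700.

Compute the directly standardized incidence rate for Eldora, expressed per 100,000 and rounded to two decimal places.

Age-specific rates per 100,000 for Eldora: 23.14, 54.03, 143.76, 340.08, 821.24.
Standard total = 61,500; weights = 0.1577, 0.2195, 0.1642, 0.2358, 0.2228.
Standardized rate: 0.1577×23.14 + 0.2195×54.03 + 0.1642×143.76 + 0.2358×340.08 + 0.2228×821.24 = 302.2437 per 100,000.

302.24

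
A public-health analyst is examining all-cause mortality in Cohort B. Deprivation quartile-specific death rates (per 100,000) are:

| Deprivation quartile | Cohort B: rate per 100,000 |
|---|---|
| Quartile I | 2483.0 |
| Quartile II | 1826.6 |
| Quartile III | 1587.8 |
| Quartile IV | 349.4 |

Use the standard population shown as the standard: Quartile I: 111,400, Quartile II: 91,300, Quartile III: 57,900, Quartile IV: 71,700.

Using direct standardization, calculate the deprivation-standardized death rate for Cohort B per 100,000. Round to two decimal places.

Standard total = 332,300; weights = 0.3352, 0.2748, 0.1742, 0.2158.
Standardized rate: 0.3352×2483.0 + 0.2748×1826.6 + 0.1742×1587.8 + 0.2158×349.4 = 1686.3087 per 100,000.

1686.31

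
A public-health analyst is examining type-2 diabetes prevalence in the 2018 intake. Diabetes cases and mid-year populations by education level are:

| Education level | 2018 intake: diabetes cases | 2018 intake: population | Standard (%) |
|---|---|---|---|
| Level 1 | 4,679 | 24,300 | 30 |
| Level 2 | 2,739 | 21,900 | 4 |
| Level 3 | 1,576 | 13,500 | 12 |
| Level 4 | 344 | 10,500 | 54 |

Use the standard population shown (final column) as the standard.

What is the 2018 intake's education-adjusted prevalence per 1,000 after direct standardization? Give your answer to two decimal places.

94.47

Education-specific rates per 1,000 for the 2018 intake: 192.551, 125.068, 116.741, 32.762.
Standard weights: 0.30, 0.04, 0.12, 0.54.
Standardized rate: 0.3000×192.551 + 0.0400×125.068 + 0.1200×116.741 + 0.5400×32.762 = 94.4685 per 1,000.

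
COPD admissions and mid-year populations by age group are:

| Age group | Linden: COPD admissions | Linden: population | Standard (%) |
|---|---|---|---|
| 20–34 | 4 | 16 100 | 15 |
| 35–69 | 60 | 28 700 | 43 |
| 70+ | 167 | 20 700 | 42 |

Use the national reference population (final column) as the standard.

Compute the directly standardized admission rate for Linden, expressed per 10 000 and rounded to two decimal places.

Age-specific rates per 10 000 for Linden: 2.48, 20.91, 80.68.
Standard weights: 0.15, 0.43, 0.42.
Standardized rate: 0.1500×2.48 + 0.4300×20.91 + 0.4200×80.68 = 43.2463 per 10 000.

43.25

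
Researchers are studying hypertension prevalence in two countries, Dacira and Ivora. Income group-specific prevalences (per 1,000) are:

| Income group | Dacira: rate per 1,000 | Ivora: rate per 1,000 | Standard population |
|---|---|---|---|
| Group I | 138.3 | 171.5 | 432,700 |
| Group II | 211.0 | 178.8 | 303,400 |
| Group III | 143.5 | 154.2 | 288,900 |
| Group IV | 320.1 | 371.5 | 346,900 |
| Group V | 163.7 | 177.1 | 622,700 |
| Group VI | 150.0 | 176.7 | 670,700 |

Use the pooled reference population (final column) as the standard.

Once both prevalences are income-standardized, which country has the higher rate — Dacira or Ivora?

Ivora

Standard total = 2,665,300; weights = 0.1623, 0.1138, 0.1084, 0.1302, 0.2336, 0.2516.
Dacira: 0.1623×138.3 + 0.1138×211.0 + 0.1084×143.5 + 0.1302×320.1 + 0.2336×163.7 + 0.2516×150.0 = 179.6798 per 1,000.
Ivora: 0.1623×171.5 + 0.1138×178.8 + 0.1084×154.2 + 0.1302×371.5 + 0.2336×177.1 + 0.2516×176.7 = 199.1035 per 1,000.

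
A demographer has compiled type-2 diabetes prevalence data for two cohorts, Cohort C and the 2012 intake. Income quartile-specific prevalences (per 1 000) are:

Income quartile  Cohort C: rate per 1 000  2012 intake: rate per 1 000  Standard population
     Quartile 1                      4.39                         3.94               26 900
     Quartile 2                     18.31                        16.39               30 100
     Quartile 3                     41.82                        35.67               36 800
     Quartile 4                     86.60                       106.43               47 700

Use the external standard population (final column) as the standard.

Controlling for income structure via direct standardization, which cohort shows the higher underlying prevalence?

Standard total = 141 500; weights = 0.1901, 0.2127, 0.2601, 0.3371.
Cohort C: 0.1901×4.39 + 0.2127×18.31 + 0.2601×41.82 + 0.3371×86.60 = 44.7987 per 1 000.
The 2012 intake: 0.1901×3.94 + 0.2127×16.39 + 0.2601×35.67 + 0.3371×106.43 = 49.3900 per 1 000.

2012 intake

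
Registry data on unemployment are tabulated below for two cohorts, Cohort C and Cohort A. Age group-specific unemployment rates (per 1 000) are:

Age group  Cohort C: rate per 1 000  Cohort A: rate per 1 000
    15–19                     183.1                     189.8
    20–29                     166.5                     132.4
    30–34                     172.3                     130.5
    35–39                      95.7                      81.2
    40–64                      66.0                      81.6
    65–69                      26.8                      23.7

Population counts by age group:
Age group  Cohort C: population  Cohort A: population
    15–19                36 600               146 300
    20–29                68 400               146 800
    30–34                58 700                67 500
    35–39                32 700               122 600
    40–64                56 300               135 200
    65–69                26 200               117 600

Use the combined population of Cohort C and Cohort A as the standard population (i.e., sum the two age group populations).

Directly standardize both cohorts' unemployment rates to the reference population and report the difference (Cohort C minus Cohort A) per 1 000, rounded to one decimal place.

Combined standard total = 1 014 900; weights = 0.1802, 0.2120, 0.1243, 0.1530, 0.1887, 0.1417.
Cohort C: 0.1802×183.1 + 0.2120×166.5 + 0.1243×172.3 + 0.1530×95.7 + 0.1887×66.0 + 0.1417×26.8 = 120.6218 per 1 000.
Cohort A: 0.1802×189.8 + 0.2120×132.4 + 0.1243×130.5 + 0.1530×81.2 + 0.1887×81.6 + 0.1417×23.7 = 109.6865 per 1 000.
Difference = 120.6218 − 109.6865 = 10.9353.

10.9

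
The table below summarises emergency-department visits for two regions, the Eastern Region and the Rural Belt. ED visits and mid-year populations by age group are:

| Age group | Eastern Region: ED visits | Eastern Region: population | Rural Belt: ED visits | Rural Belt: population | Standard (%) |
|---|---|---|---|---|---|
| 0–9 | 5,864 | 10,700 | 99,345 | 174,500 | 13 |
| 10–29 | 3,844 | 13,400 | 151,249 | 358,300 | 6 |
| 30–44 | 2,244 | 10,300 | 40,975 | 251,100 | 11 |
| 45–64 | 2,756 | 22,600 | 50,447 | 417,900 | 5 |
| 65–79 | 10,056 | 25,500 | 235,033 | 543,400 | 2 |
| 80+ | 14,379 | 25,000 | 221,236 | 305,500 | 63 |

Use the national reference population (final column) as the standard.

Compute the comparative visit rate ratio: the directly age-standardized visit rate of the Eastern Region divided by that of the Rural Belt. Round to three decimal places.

0.831

Age-specific rates per 1,000 for the Eastern Region: 548.037, 286.866, 217.864, 121.947, 394.353, 575.160.
For the Rural Belt: 569.312, 422.130, 163.182, 120.715, 432.523, 724.177.
Standard weights: 0.13, 0.06, 0.11, 0.05, 0.02, 0.63.
The Eastern Region: 0.1300×548.037 + 0.0600×286.866 + 0.1100×217.864 + 0.0500×121.947 + 0.0200×394.353 + 0.6300×575.160 = 488.7571 per 1,000.
The Rural Belt: 0.1300×569.312 + 0.0600×422.130 + 0.1100×163.182 + 0.0500×120.715 + 0.0200×432.523 + 0.6300×724.177 = 588.2060 per 1,000.
Ratio = 488.7571 ÷ 588.2060 = 0.83093.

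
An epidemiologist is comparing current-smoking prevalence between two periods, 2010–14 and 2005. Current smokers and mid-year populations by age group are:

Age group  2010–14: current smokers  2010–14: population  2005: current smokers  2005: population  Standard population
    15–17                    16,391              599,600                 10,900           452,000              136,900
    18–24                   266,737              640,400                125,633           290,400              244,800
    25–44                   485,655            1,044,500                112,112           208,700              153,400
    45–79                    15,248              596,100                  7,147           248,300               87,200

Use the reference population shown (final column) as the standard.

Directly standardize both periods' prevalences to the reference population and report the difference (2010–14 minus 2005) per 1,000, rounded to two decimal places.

-23.88

Age-specific rates per 1,000 for 2010–14: 27.337, 416.516, 464.964, 25.580.
For 2005: 24.115, 432.621, 537.192, 28.784.
Standard total = 622,300; weights = 0.2200, 0.3934, 0.2465, 0.1401.
2010–14: 0.2200×27.337 + 0.3934×416.516 + 0.2465×464.964 + 0.1401×25.580 = 288.0630 per 1,000.
2005: 0.2200×24.115 + 0.3934×432.621 + 0.2465×537.192 + 0.1401×28.784 = 311.9429 per 1,000.
Difference = 288.0630 − 311.9429 = -23.8799.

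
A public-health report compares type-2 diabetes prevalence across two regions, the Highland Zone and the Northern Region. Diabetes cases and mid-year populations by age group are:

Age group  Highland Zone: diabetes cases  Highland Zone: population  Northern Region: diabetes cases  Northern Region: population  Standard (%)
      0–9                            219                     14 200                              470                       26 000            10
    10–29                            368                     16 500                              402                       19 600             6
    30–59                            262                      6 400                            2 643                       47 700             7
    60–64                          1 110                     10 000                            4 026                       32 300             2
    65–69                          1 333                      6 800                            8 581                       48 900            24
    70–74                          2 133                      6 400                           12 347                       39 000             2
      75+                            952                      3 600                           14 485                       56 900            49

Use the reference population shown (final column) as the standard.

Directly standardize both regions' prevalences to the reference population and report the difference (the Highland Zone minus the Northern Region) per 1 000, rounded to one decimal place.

Age-specific rates per 1 000 for the Highland Zone: 15.423, 22.303, 40.938, 111.000, 196.029, 333.281, 264.444.
For the Northern Region: 18.077, 20.510, 55.409, 124.644, 175.481, 316.590, 254.569.
Standard weights: 0.10, 0.06, 0.07, 0.02, 0.24, 0.02, 0.49.
The Highland Zone: 0.1000×15.423 + 0.0600×22.303 + 0.0700×40.938 + 0.0200×111.000 + 0.2400×196.029 + 0.0200×333.281 + 0.4900×264.444 = 191.2565 per 1 000.
The Northern Region: 0.1000×18.077 + 0.0600×20.510 + 0.0700×55.409 + 0.0200×124.644 + 0.2400×175.481 + 0.0200×316.590 + 0.4900×254.569 = 182.5959 per 1 000.
Difference = 191.2565 − 182.5959 = 8.6606.

8.7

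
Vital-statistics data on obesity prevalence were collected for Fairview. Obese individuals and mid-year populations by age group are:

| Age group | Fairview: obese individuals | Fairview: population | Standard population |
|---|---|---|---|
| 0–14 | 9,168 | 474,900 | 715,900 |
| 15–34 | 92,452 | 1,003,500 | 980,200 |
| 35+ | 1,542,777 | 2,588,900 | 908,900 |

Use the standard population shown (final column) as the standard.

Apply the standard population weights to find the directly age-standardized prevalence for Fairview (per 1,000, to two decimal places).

Age-specific rates per 1,000 for Fairview: 19.305, 92.130, 595.920.
Standard total = 2,605,000; weights = 0.2748, 0.3763, 0.3489.
Standardized rate: 0.2748×19.305 + 0.3763×92.130 + 0.3489×595.920 = 247.8916 per 1,000.

247.89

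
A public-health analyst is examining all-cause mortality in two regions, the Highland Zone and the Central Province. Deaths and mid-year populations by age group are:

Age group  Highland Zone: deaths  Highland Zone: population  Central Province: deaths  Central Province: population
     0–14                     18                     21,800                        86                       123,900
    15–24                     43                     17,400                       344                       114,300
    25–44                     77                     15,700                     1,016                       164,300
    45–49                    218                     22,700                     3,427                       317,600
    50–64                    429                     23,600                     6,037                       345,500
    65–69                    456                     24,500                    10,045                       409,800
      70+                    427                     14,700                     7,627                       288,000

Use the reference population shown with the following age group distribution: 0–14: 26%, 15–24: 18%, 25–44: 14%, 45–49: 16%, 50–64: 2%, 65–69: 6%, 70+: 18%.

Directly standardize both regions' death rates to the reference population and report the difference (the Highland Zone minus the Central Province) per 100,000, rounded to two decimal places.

Age-specific rates per 100,000 for the Highland Zone: 82.57, 247.13, 490.45, 960.35, 1817.80, 1861.22, 2904.76.
For the Central Province: 69.41, 300.96, 618.38, 1079.03, 1747.32, 2451.20, 2648.26.
Standard weights: 0.26, 0.18, 0.14, 0.16, 0.02, 0.06, 0.18.
The Highland Zone: 0.2600×82.57 + 0.1800×247.13 + 0.1400×490.45 + 0.1600×960.35 + 0.0200×1817.80 + 0.0600×1861.22 + 0.1800×2904.76 = 959.1560 per 100,000.
The Central Province: 0.2600×69.41 + 0.1800×300.96 + 0.1400×618.38 + 0.1600×1079.03 + 0.0200×1747.32 + 0.0600×2451.20 + 0.1800×2648.26 = 990.1439 per 100,000.
Difference = 959.1560 − 990.1439 = -30.9879.

-30.99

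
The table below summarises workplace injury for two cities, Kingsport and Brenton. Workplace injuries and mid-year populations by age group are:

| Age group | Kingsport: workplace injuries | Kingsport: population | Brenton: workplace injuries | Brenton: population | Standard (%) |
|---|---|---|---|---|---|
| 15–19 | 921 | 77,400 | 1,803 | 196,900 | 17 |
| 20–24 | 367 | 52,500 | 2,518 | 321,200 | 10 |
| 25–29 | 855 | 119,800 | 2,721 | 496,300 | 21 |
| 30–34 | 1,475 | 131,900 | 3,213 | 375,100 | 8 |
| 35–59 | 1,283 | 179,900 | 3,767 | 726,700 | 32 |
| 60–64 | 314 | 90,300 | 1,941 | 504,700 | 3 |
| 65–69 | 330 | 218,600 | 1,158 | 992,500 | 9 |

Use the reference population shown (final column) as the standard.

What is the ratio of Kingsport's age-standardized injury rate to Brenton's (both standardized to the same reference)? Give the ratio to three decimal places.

Age-specific rates per 10,000 for Kingsport: 118.99, 69.90, 71.37, 111.83, 71.32, 34.77, 15.10.
For Brenton: 91.57, 78.39, 54.83, 85.66, 51.84, 38.46, 11.67.
Standard weights: 0.17, 0.10, 0.21, 0.08, 0.32, 0.03, 0.09.
Kingsport: 0.1700×118.99 + 0.1000×69.90 + 0.2100×71.37 + 0.0800×111.83 + 0.3200×71.32 + 0.0300×34.77 + 0.0900×15.10 = 76.3762 per 10,000.
Brenton: 0.1700×91.57 + 0.1000×78.39 + 0.2100×54.83 + 0.0800×85.66 + 0.3200×51.84 + 0.0300×38.46 + 0.0900×11.67 = 60.5638 per 10,000.
Ratio = 76.3762 ÷ 60.5638 = 1.26109.

1.261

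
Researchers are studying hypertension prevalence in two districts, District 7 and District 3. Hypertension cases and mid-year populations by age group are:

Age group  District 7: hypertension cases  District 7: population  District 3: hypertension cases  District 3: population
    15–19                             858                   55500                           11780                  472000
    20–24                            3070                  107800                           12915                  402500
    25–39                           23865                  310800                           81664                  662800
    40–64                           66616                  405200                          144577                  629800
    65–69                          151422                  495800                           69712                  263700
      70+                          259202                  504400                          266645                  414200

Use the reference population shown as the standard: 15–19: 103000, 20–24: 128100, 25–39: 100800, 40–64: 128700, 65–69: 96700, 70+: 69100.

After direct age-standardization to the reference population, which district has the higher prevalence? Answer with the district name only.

Age-specific rates per 1000 for District 7: 15.459, 28.479, 76.786, 164.403, 305.409, 513.882.
For District 3: 24.958, 32.087, 123.211, 229.560, 264.361, 643.759.
Standard total = 626400; weights = 0.1644, 0.2045, 0.1609, 0.2055, 0.1544, 0.1103.
District 7: 0.1644×15.459 + 0.2045×28.479 + 0.1609×76.786 + 0.2055×164.403 + 0.1544×305.409 + 0.1103×513.882 = 158.3356 per 1000.
District 3: 0.1644×24.958 + 0.2045×32.087 + 0.1609×123.211 + 0.2055×229.560 + 0.1544×264.361 + 0.1103×643.759 = 189.4835 per 1000.
The crude rates (268.71 vs 206.43) would put District 7 higher, but that reflects its age composition; once standardized to a common age structure, District 3 has the higher underlying rate.

District 3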